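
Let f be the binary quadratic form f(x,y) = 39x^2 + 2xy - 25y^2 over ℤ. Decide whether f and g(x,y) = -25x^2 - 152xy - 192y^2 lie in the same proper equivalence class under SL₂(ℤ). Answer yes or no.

D₁ = 3904, D₂ = 3904
river cycle of f (length 18): (-25, 48, 16), (16, 48, -25), (-25, 52, 12), (12, 44, -41), (-41, 38, 15), (15, 52, -20), (-20, 28, 39), (39, 50, -9), (-9, 58, 15), (15, 62, -1), … (8 more)
river cycle of g (length 18): (-25, 48, 16), (16, 48, -25), (-25, 52, 12), (12, 44, -41), (-41, 38, 15), (15, 52, -20), (-20, 28, 39), (39, 50, -9), (-9, 58, 15), (15, 62, -1), … (8 more)
cycles coincide ⇒ equivalent

yes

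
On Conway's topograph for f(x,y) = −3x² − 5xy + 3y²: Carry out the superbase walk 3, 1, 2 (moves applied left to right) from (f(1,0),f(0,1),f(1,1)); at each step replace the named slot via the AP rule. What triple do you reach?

start (-3,3,-5) = (f(1,0),f(0,1),f(1,1))
replace slot 3: 2·((-3)+3) − (-5) = 5 → (-3,3,5)
replace slot 1: 2·(3+5) − (-3) = 19 → (19,3,5)
replace slot 2: 2·(19+5) − 3 = 45 → (19,45,5)

19,45,5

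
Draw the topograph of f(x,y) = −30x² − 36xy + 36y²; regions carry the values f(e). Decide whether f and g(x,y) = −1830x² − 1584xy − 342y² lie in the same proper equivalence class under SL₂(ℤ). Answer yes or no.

D₁ = 5616, D₂ = 5616
river cycle of f (length 6): (36, 36, -30), (-30, 24, 42), (42, 60, -12), (-12, 60, 42), (42, 24, -30), (-30, 36, 36)
river cycle of g (length 6): (-30, 24, 42), (42, 60, -12), (-12, 60, 42), (42, 24, -30), (-30, 36, 36), (36, 36, -30)
cycles coincide ⇒ equivalent

yes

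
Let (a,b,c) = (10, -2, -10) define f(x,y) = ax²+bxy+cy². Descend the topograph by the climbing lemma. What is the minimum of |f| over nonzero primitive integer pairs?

descent: ρ → (-10,2,10)  [lands on river]
river: ρ → (10,18,-2)
river: ρ → (-2,18,10)
river: ρ → (10,2,-10)
river: ρ → (-10,18,2)
river: ρ → (2,18,-10)
closes: descent 1, river 6
min |a| on river = 2

2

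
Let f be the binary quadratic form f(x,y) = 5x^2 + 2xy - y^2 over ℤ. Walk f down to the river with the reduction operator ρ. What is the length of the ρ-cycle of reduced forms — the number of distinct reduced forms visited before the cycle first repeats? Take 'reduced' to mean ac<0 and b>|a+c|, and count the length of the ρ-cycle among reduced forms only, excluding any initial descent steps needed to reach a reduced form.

D = 24, ⌊√D⌋ = 4
descent: ρ → (-1,4,2)  [lands on river]
river: ρ → (2,4,-1)
ρ-cycle length = 2 (tail of 1 descent step not counted)

2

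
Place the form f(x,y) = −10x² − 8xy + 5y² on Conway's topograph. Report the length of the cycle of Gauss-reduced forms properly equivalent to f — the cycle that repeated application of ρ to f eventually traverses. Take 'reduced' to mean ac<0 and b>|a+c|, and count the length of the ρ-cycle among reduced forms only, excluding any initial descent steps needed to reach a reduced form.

D = 264, ⌊√D⌋ = 16
descent: ρ → (5,8,-10)  [lands on river]
river: ρ → (-10,12,3)
river: ρ → (3,12,-10)
river: ρ → (-10,8,5)
river: ρ → (5,12,-6)
river: ρ → (-6,12,5)
ρ-cycle length = 6 (tail of 1 descent step not counted)

6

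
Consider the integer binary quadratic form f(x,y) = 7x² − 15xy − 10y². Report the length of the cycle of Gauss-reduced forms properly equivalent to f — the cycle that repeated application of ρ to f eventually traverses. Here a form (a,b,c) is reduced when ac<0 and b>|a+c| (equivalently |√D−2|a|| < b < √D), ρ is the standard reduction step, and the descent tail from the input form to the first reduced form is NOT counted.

D = 505, ⌊√D⌋ = 22
descent: ρ → (-10,15,7)  [lands on river]
river: ρ → (7,13,-12)
river: ρ → (-12,11,8)
river: ρ → (8,21,-2)
river: ρ → (-2,19,18)
river: ρ → (18,17,-3)
river: ρ → (-3,19,12)
river: ρ → (12,5,-10)
ρ-cycle length = 8 (tail of 1 descent step not counted)

8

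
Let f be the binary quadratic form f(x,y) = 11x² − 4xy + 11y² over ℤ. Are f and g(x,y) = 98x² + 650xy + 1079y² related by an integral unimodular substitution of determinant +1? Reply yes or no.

D₁ = -468, D₂ = -468
f: flip: (11,-4,11)→(11,4,11)
f: reduced (well bottom): (11,4,11) with a≤c, −a<b≤a
g: translate: b→62 (≡650 mod 196), so (98,650,1079)→(98,62,11)
g: flip: (98,62,11)→(11,-62,98)
g: translate: b→4 (≡-62 mod 22), so (11,-62,98)→(11,4,11)
g: reduced (well bottom): (11,4,11) with a≤c, −a<b≤a
reduced forms (11, 4, 11) vs (11, 4, 11) ⇒ equivalent

yes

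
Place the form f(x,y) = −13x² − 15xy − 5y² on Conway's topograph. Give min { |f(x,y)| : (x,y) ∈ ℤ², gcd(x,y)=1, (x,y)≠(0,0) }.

translate: b→-11 (≡15 mod 26), so (13,15,5)→(13,-11,3)
flip: (13,-11,3)→(3,11,13)
translate: b→-1 (≡11 mod 6), so (3,11,13)→(3,-1,3)
flip: (3,-1,3)→(3,1,3)
reduced (well bottom): (3,1,3) with a≤c, −a<b≤a
well minimum |f| = |-3| = 3 (negative-definite)

3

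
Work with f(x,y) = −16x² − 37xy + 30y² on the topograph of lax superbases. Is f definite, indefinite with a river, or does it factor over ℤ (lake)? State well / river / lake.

D = b²−4ac = (-37)² − 4·(-16)·30 = 3289
D > 0 non-square ⇒ indefinite ⇒ periodic river

river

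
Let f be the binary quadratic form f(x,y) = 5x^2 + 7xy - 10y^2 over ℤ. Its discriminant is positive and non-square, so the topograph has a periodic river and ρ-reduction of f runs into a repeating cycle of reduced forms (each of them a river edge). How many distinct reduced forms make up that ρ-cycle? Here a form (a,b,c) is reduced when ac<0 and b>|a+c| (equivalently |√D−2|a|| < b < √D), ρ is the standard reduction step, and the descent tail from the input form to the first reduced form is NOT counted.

D = 249, ⌊√D⌋ = 15
river: ρ → (-10,13,2)
river: ρ → (2,15,-3)
river: ρ → (-3,15,2)
river: ρ → (2,13,-10)
river: ρ → (-10,7,5)
river: ρ → (5,13,-4)
river: ρ → (-4,11,8)
river: ρ → (8,5,-7)
river: ρ → (-7,9,6)
river: ρ → (6,15,-1)
river: ρ → (-1,15,6)
river: ρ → (6,9,-7)
river: ρ → (-7,5,8)
river: ρ → (8,11,-4)
river: ρ → (-4,13,5)
river: ρ → (5,7,-10)
ρ-cycle length = 16 (tail of 0 descent steps not counted)

16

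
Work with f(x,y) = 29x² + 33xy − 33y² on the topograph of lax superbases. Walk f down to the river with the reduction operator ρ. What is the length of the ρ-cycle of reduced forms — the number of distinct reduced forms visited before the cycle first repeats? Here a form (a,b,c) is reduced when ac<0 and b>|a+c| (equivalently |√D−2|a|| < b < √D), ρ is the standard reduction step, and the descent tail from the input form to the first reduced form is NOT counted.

D = 4917, ⌊√D⌋ = 70
river: ρ → (-33,33,29)
river: ρ → (29,25,-37)
river: ρ → (-37,49,17)
river: ρ → (17,53,-31)
river: ρ → (-31,9,39)
river: ρ → (39,69,-1)
river: ρ → (-1,69,39)
river: ρ → (39,9,-31)
river: ρ → (-31,53,17)
river: ρ → (17,49,-37)
river: ρ → (-37,25,29)
river: ρ → (29,33,-33)
ρ-cycle length = 12 (tail of 0 descent steps not counted)

12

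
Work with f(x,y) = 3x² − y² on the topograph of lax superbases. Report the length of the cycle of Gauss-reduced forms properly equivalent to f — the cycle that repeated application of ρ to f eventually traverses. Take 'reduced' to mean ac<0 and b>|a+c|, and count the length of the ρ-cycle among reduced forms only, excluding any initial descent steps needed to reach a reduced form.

D = 12, ⌊√D⌋ = 3
descent: ρ → (-1,2,2)  [lands on river]
river: ρ → (2,2,-1)
ρ-cycle length = 2 (tail of 1 descent step not counted)

2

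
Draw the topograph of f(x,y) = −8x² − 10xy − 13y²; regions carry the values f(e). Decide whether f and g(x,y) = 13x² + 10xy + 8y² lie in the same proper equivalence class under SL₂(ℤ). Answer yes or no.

D₁ = -316, D₂ = -316
f is negative-definite; reduce −f:
−f: translate: b→-6 (≡10 mod 16), so (8,10,13)→(8,-6,11)
−f: reduced (well bottom): (8,-6,11) with a≤c, −a<b≤a
flip sign back: reduced form of f is (-8,6,-11)
g: flip: (13,10,8)→(8,-10,13)
g: translate: b→6 (≡-10 mod 16), so (8,-10,13)→(8,6,11)
g: reduced (well bottom): (8,6,11) with a≤c, −a<b≤a
reduced forms (-8, 6, -11) vs (8, 6, 11) ⇒ inequivalent

no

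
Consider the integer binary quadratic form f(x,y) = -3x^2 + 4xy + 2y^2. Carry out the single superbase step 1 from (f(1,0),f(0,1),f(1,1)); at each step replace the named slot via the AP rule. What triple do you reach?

start (-3,2,3) = (f(1,0),f(0,1),f(1,1))
replace slot 1: 2·(2+3) − (-3) = 13 → (13,2,3)

13,2,3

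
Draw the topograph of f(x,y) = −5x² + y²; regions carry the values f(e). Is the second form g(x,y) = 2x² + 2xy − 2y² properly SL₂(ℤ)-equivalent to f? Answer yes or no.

D₁ = 20, D₂ = 20
river cycle of f (length 2): (1, 4, -1), (-1, 4, 1)
river cycle of g (length 2): (-2, 2, 2), (2, 2, -2)
cycles differ ⇒ inequivalent

no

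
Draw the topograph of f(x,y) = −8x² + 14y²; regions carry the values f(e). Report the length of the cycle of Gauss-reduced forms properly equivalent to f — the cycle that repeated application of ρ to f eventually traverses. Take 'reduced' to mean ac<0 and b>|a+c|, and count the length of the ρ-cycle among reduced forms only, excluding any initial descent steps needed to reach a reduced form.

D = 448, ⌊√D⌋ = 21
descent: ρ → (14,0,-8)
descent: ρ → (-8,16,6)  [lands on river]
river: ρ → (6,20,-2)
river: ρ → (-2,20,6)
river: ρ → (6,16,-8)
ρ-cycle length = 4 (tail of 2 descent steps not counted)

4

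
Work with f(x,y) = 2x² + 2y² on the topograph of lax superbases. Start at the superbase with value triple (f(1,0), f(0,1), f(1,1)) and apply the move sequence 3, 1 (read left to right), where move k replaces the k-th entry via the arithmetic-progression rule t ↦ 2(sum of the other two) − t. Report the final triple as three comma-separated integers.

start (2,2,4) = (f(1,0),f(0,1),f(1,1))
replace slot 3: 2·(2+2) − 4 = 4 → (2,2,4)
replace slot 1: 2·(2+4) − 2 = 10 → (10,2,4)

10,2,4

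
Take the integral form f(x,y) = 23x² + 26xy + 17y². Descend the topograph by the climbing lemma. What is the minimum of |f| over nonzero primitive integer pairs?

translate: b→-20 (≡26 mod 46), so (23,26,17)→(23,-20,14)
flip: (23,-20,14)→(14,20,23)
translate: b→-8 (≡20 mod 28), so (14,20,23)→(14,-8,17)
reduced (well bottom): (14,-8,17) with a≤c, −a<b≤a
well minimum = a = 14

14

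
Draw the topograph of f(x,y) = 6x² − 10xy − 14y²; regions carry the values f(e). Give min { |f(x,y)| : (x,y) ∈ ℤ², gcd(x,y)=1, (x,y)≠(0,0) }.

descent: ρ → (-14,10,6)  [lands on river]
river: ρ → (6,14,-10)
river: ρ → (-10,6,10)
river: ρ → (10,14,-6)
river: ρ → (-6,10,14)
river: ρ → (14,18,-2)
river: ρ → (-2,18,14)
river: ρ → (14,10,-6)
river: ρ → (-6,14,10)
river: ρ → (10,6,-10)
river: ρ → (-10,14,6)
river: ρ → (6,10,-14)
river: ρ → (-14,18,2)
river: ρ → (2,18,-14)
closes: descent 1, river 14
min |a| on river = 2

2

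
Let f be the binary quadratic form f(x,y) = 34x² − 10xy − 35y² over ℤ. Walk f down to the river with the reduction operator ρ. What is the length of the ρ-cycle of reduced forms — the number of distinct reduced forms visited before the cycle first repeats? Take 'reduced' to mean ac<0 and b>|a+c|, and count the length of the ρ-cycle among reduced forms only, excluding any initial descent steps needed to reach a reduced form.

D = 4860, ⌊√D⌋ = 69
descent: ρ → (-35,10,34)  [lands on river]
river: ρ → (34,58,-11)
river: ρ → (-11,52,49)
river: ρ → (49,46,-14)
river: ρ → (-14,66,9)
river: ρ → (9,60,-35)
ρ-cycle length = 6 (tail of 1 descent step not counted)

6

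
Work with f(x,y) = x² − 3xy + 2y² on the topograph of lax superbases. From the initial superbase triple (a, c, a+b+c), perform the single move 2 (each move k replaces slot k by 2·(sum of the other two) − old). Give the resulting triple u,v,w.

start (1,2,0) = (f(1,0),f(0,1),f(1,1))
replace slot 2: 2·(1+0) − 2 = 0 → (1,0,0)

1,0,0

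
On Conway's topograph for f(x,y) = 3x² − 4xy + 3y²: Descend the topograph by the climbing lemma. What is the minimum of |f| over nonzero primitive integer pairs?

translate: b→2 (≡-4 mod 6), so (3,-4,3)→(3,2,2)
flip: (3,2,2)→(2,-2,3)
translate: b→2 (≡-2 mod 4), so (2,-2,3)→(2,2,3)
reduced (well bottom): (2,2,3) with a≤c, −a<b≤a
well minimum = a = 2

2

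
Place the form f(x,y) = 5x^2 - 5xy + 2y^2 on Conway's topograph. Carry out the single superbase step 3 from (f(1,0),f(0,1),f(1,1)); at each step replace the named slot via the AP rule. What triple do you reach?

start (5,2,2) = (f(1,0),f(0,1),f(1,1))
replace slot 3: 2·(5+2) − 2 = 12 → (5,2,12)

5,2,12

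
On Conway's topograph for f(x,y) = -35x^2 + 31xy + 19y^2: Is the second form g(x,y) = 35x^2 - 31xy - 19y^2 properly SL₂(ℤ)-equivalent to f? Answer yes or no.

D₁ = 3621, D₂ = 3621
river cycle of f (length 14): (19, 45, -21), (-21, 39, 25), (25, 11, -35), (-35, 59, 1), (1, 59, -35), (-35, 11, 25), (25, 39, -21), (-21, 45, 19), (19, 31, -35), (-35, 39, 15), … (4 more)
river cycle of g (length 14): (-19, 31, 35), (35, 39, -15), (-15, 51, 17), (17, 51, -15), (-15, 39, 35), (35, 31, -19), (-19, 45, 21), (21, 39, -25), (-25, 11, 35), (35, 59, -1), … (4 more)
cycles differ ⇒ inequivalent

no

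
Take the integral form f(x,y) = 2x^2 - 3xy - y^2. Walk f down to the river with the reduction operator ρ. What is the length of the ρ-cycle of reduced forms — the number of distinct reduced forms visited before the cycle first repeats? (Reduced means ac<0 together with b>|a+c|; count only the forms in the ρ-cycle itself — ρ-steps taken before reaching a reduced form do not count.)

D = 17, ⌊√D⌋ = 4
descent: ρ → (-1,3,2)  [lands on river]
river: ρ → (2,1,-2)
river: ρ → (-2,3,1)
river: ρ → (1,3,-2)
river: ρ → (-2,1,2)
river: ρ → (2,3,-1)
ρ-cycle length = 6 (tail of 1 descent step not counted)

6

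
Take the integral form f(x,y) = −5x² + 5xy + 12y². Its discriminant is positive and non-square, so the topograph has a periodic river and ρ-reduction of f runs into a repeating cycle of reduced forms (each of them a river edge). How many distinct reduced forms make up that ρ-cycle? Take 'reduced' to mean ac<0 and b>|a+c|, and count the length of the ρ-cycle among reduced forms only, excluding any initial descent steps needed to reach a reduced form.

D = 265, ⌊√D⌋ = 16
descent: ρ → (12,-5,-5)
descent: ρ → (-5,15,2)  [lands on river]
river: ρ → (2,13,-12)
river: ρ → (-12,11,3)
river: ρ → (3,13,-8)
river: ρ → (-8,3,8)
river: ρ → (8,13,-3)
river: ρ → (-3,11,12)
river: ρ → (12,13,-2)
river: ρ → (-2,15,5)
river: ρ → (5,15,-2)
river: ρ → (-2,13,12)
river: ρ → (12,11,-3)
river: ρ → (-3,13,8)
river: ρ → (8,3,-8)
river: ρ → (-8,13,3)
river: ρ → (3,11,-12)
river: ρ → (-12,13,2)
river: ρ → (2,15,-5)
ρ-cycle length = 18 (tail of 2 descent steps not counted)

18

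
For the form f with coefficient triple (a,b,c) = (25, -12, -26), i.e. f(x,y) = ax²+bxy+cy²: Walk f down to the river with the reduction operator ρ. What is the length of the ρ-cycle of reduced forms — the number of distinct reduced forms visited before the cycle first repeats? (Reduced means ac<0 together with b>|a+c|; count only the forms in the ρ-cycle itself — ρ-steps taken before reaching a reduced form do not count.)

D = 2744, ⌊√D⌋ = 52
descent: ρ → (-26,12,25)  [lands on river]
river: ρ → (25,38,-13)
river: ρ → (-13,40,22)
river: ρ → (22,48,-5)
river: ρ → (-5,52,2)
river: ρ → (2,52,-5)
river: ρ → (-5,48,22)
river: ρ → (22,40,-13)
river: ρ → (-13,38,25)
river: ρ → (25,12,-26)
river: ρ → (-26,40,11)
river: ρ → (11,48,-10)
river: ρ → (-10,52,1)
river: ρ → (1,52,-10)
river: ρ → (-10,48,11)
river: ρ → (11,40,-26)
ρ-cycle length = 16 (tail of 1 descent step not counted)

16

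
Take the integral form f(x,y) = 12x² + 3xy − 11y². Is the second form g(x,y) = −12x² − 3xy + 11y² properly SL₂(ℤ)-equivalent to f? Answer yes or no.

D₁ = 537, D₂ = 537
river cycle of f (length 16): (-11, 19, 4), (4, 21, -6), (-6, 15, 13), (13, 11, -8), (-8, 21, 3), (3, 21, -8), (-8, 11, 13), (13, 15, -6), (-6, 21, 4), (4, 19, -11), … (6 more)
river cycle of g (length 16): (11, 3, -12), (-12, 21, 2), (2, 23, -1), (-1, 23, 2), (2, 21, -12), (-12, 3, 11), (11, 19, -4), (-4, 21, 6), (6, 15, -13), (-13, 11, 8), … (6 more)
cycles differ ⇒ inequivalent

no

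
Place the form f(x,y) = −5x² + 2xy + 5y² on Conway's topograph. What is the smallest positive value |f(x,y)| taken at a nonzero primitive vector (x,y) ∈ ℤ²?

river: ρ → (5,8,-2)
river: ρ → (-2,8,5)
river: ρ → (5,2,-5)
river: ρ → (-5,8,2)
river: ρ → (2,8,-5)
river: ρ → (-5,2,5)
closes: descent 0, river 6
min |a| on river = 2

2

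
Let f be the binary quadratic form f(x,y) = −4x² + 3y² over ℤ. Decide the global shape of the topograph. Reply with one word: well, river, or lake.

D = b²−4ac = 0² − 4·(-4)·3 = 48
D > 0 non-square ⇒ indefinite ⇒ periodic river

river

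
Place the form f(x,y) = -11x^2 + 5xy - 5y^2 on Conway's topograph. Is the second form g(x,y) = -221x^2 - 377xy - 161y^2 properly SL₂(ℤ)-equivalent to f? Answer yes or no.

D₁ = -195, D₂ = -195
f is negative-definite; reduce −f:
−f: flip: (11,-5,5)→(5,5,11)
−f: reduced (well bottom): (5,5,11) with a≤c, −a<b≤a
flip sign back: reduced form of f is (-5,-5,-11)
g is negative-definite; reduce −g:
−g: translate: b→-65 (≡377 mod 442), so (221,377,161)→(221,-65,5)
−g: flip: (221,-65,5)→(5,65,221)
−g: translate: b→5 (≡65 mod 10), so (5,65,221)→(5,5,11)
−g: reduced (well bottom): (5,5,11) with a≤c, −a<b≤a
flip sign back: reduced form of g is (-5,-5,-11)
reduced forms (-5, -5, -11) vs (-5, -5, -11) ⇒ equivalent

yes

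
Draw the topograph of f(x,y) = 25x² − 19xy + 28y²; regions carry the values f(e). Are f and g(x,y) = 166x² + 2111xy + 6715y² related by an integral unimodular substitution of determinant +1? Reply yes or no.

D₁ = -2439, D₂ = -2439
f: reduced (well bottom): (25,-19,28) with a≤c, −a<b≤a
g: translate: b→119 (≡2111 mod 332), so (166,2111,6715)→(166,119,25)
g: flip: (166,119,25)→(25,-119,166)
g: translate: b→-19 (≡-119 mod 50), so (25,-119,166)→(25,-19,28)
g: reduced (well bottom): (25,-19,28) with a≤c, −a<b≤a
reduced forms (25, -19, 28) vs (25, -19, 28) ⇒ equivalent

yes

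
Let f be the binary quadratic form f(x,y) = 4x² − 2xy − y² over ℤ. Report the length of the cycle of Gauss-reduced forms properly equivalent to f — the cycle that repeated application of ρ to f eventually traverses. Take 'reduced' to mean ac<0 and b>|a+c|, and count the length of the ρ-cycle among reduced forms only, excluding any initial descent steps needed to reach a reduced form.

D = 20, ⌊√D⌋ = 4
descent: ρ → (-1,4,1)  [lands on river]
river: ρ → (1,4,-1)
ρ-cycle length = 2 (tail of 1 descent step not counted)

2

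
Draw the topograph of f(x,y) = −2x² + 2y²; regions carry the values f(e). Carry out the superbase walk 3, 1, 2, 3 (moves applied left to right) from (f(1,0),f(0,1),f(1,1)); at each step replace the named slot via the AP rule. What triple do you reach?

start (-2,2,0) = (f(1,0),f(0,1),f(1,1))
replace slot 3: 2·((-2)+2) − 0 = 0 → (-2,2,0)
replace slot 1: 2·(2+0) − (-2) = 6 → (6,2,0)
replace slot 2: 2·(6+0) − 2 = 10 → (6,10,0)
replace slot 3: 2·(6+10) − 0 = 32 → (6,10,32)

6,10,32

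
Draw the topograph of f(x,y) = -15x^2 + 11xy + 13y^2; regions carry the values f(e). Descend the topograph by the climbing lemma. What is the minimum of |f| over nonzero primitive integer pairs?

river: ρ → (13,15,-13)
river: ρ → (-13,11,15)
river: ρ → (15,19,-9)
river: ρ → (-9,17,17)
river: ρ → (17,17,-9)
river: ρ → (-9,19,15)
river: ρ → (15,11,-13)
river: ρ → (-13,15,13)
river: ρ → (13,11,-15)
river: ρ → (-15,19,9)
river: ρ → (9,17,-17)
river: ρ → (-17,17,9)
river: ρ → (9,19,-15)
river: ρ → (-15,11,13)
closes: descent 0, river 14
min |a| on river = 9

9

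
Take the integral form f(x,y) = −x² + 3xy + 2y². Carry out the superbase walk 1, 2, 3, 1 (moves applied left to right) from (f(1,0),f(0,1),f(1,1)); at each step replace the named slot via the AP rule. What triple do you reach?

start (-1,2,4) = (f(1,0),f(0,1),f(1,1))
replace slot 1: 2·(2+4) − (-1) = 13 → (13,2,4)
replace slot 2: 2·(13+4) − 2 = 32 → (13,32,4)
replace slot 3: 2·(13+32) − 4 = 86 → (13,32,86)
replace slot 1: 2·(32+86) − 13 = 223 → (223,32,86)

223,32,86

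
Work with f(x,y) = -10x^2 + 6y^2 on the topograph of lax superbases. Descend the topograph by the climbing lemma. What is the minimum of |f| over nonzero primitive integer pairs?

descent: ρ → (6,12,-4)  [lands on river]
river: ρ → (-4,12,6)
closes: descent 1, river 2
min |a| on river = 4

4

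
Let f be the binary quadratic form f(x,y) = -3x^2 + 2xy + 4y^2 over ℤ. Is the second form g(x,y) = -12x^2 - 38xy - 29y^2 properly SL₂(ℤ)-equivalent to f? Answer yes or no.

D₁ = 52, D₂ = 52
river cycle of f (length 10): (4, 6, -1), (-1, 6, 4), (4, 2, -3), (-3, 4, 3), (3, 2, -4), (-4, 6, 1), (1, 6, -4), (-4, 2, 3), (3, 4, -3), (-3, 2, 4)
river cycle of g (length 10): (-3, 2, 4), (4, 6, -1), (-1, 6, 4), (4, 2, -3), (-3, 4, 3), (3, 2, -4), (-4, 6, 1), (1, 6, -4), (-4, 2, 3), (3, 4, -3)
cycles coincide ⇒ equivalent

yes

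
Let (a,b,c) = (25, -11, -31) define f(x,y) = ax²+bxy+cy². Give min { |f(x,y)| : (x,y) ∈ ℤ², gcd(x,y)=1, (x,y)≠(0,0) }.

descent: ρ → (-31,11,25)  [lands on river]
river: ρ → (25,39,-17)
river: ρ → (-17,29,35)
river: ρ → (35,41,-11)
river: ρ → (-11,47,23)
river: ρ → (23,45,-13)
river: ρ → (-13,33,41)
river: ρ → (41,49,-5)
river: ρ → (-5,51,31)
river: ρ → (31,11,-25)
river: ρ → (-25,39,17)
river: ρ → (17,29,-35)
river: ρ → (-35,41,11)
river: ρ → (11,47,-23)
river: ρ → (-23,45,13)
river: ρ → (13,33,-41)
river: ρ → (-41,49,5)
river: ρ → (5,51,-31)
closes: descent 1, river 18
min |a| on river = 5

5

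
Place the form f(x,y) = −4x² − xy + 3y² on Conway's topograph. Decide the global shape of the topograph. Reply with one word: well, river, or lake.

D = b²−4ac = (-1)² − 4·(-4)·3 = 49
D = 7² is a perfect square ⇒ form factors over ℤ ⇒ lakes

lake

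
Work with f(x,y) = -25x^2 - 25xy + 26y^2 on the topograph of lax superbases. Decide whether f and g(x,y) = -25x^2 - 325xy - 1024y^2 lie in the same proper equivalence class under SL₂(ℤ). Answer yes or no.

D₁ = 3225, D₂ = 3225
river cycle of f (length 20): (26, 25, -25), (-25, 25, 26), (26, 27, -24), (-24, 21, 29), (29, 37, -16), (-16, 27, 39), (39, 51, -4), (-4, 53, 26), (26, 51, -6), (-6, 45, 50), … (10 more)
river cycle of g (length 20): (-25, 25, 26), (26, 27, -24), (-24, 21, 29), (29, 37, -16), (-16, 27, 39), (39, 51, -4), (-4, 53, 26), (26, 51, -6), (-6, 45, 50), (50, 55, -1), … (10 more)
cycles coincide ⇒ equivalent

yes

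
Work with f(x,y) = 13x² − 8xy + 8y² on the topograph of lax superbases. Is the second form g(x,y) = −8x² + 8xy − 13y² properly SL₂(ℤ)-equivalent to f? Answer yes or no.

D₁ = -352, D₂ = -352
f: flip: (13,-8,8)→(8,8,13)
f: reduced (well bottom): (8,8,13) with a≤c, −a<b≤a
g is negative-definite; reduce −g:
−g: translate: b→8 (≡-8 mod 16), so (8,-8,13)→(8,8,13)
−g: reduced (well bottom): (8,8,13) with a≤c, −a<b≤a
flip sign back: reduced form of g is (-8,-8,-13)
reduced forms (8, 8, 13) vs (-8, -8, -13) ⇒ inequivalent

no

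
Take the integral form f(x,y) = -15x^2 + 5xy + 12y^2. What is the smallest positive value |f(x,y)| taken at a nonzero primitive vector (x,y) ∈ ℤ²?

river: ρ → (12,19,-8)
river: ρ → (-8,13,18)
river: ρ → (18,23,-3)
river: ρ → (-3,25,10)
river: ρ → (10,15,-13)
river: ρ → (-13,11,12)
river: ρ → (12,13,-12)
river: ρ → (-12,11,13)
river: ρ → (13,15,-10)
river: ρ → (-10,25,3)
river: ρ → (3,23,-18)
river: ρ → (-18,13,8)
river: ρ → (8,19,-12)
river: ρ → (-12,5,15)
river: ρ → (15,25,-2)
river: ρ → (-2,27,2)
river: ρ → (2,25,-15)
river: ρ → (-15,5,12)
closes: descent 0, river 18
min |a| on river = 2

2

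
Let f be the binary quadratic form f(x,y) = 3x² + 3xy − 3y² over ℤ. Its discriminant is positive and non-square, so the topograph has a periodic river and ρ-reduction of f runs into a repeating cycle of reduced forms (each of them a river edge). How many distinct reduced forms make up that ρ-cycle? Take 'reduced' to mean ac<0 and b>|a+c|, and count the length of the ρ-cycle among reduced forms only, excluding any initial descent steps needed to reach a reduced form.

D = 45, ⌊√D⌋ = 6
river: ρ → (-3,3,3)
river: ρ → (3,3,-3)
ρ-cycle length = 2 (tail of 0 descent steps not counted)

2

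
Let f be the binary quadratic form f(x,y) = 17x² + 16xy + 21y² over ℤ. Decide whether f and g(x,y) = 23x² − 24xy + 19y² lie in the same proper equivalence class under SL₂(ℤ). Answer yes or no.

D₁ = -1172, D₂ = -1172
f: reduced (well bottom): (17,16,21) with a≤c, −a<b≤a
g: translate: b→22 (≡-24 mod 46), so (23,-24,19)→(23,22,18)
g: flip: (23,22,18)→(18,-22,23)
g: translate: b→14 (≡-22 mod 36), so (18,-22,23)→(18,14,19)
g: reduced (well bottom): (18,14,19) with a≤c, −a<b≤a
reduced forms (17, 16, 21) vs (18, 14, 19) ⇒ inequivalent

no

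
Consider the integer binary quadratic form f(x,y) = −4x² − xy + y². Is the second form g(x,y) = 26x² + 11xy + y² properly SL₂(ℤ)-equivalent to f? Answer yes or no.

D₁ = 17, D₂ = 17
river cycle of f (length 6): (1, 3, -2), (-2, 1, 2), (2, 3, -1), (-1, 3, 2), (2, 1, -2), (-2, 3, 1)
river cycle of g (length 6): (1, 3, -2), (-2, 1, 2), (2, 3, -1), (-1, 3, 2), (2, 1, -2), (-2, 3, 1)
cycles coincide ⇒ equivalent

yes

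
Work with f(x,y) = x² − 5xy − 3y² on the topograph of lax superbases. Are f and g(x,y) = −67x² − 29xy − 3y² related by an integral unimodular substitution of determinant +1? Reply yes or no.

D₁ = 37, D₂ = 37
river cycle of f (length 6): (-3, 5, 1), (1, 5, -3), (-3, 1, 3), (3, 5, -1), (-1, 5, 3), (3, 1, -3)
river cycle of g (length 6): (-3, 5, 1), (1, 5, -3), (-3, 1, 3), (3, 5, -1), (-1, 5, 3), (3, 1, -3)
cycles coincide ⇒ equivalent

yes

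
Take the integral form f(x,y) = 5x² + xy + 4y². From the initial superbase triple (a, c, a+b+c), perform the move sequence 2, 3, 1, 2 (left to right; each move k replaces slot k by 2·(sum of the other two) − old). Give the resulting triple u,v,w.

start (5,4,10) = (f(1,0),f(0,1),f(1,1))
replace slot 2: 2·(5+10) − 4 = 26 → (5,26,10)
replace slot 3: 2·(5+26) − 10 = 52 → (5,26,52)
replace slot 1: 2·(26+52) − 5 = 151 → (151,26,52)
replace slot 2: 2·(151+52) − 26 = 380 → (151,380,52)

151,380,52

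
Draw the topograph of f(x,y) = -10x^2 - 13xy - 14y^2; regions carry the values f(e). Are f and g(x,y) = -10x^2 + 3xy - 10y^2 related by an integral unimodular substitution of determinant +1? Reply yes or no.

D₁ = -391, D₂ = -391
f is negative-definite; reduce −f:
−f: translate: b→-7 (≡13 mod 20), so (10,13,14)→(10,-7,11)
−f: reduced (well bottom): (10,-7,11) with a≤c, −a<b≤a
flip sign back: reduced form of f is (-10,7,-11)
g is negative-definite; reduce −g:
−g: flip: (10,-3,10)→(10,3,10)
−g: reduced (well bottom): (10,3,10) with a≤c, −a<b≤a
flip sign back: reduced form of g is (-10,-3,-10)
reduced forms (-10, 7, -11) vs (-10, -3, -10) ⇒ inequivalent

no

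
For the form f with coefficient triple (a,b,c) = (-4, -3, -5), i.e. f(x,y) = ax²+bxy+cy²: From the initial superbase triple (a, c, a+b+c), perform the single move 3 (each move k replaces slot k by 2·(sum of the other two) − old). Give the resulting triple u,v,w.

start (-4,-5,-12) = (f(1,0),f(0,1),f(1,1))
replace slot 3: 2·((-4)+(-5)) − (-12) = -6 → (-4,-5,-6)

-4,-5,-6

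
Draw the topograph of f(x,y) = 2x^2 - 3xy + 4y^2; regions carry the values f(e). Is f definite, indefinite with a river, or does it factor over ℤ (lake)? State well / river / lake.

D = b²−4ac = (-3)² − 4·2·4 = -23
D < 0 ⇒ definite ⇒ every region one sign ⇒ single well

well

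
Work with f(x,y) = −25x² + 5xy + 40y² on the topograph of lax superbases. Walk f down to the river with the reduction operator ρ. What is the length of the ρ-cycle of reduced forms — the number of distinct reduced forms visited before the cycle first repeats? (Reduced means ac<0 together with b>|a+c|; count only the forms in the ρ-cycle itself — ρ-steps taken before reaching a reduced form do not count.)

D = 4025, ⌊√D⌋ = 63
descent: ρ → (40,-5,-25)
descent: ρ → (-25,55,10)  [lands on river]
river: ρ → (10,45,-50)
river: ρ → (-50,55,5)
river: ρ → (5,55,-50)
river: ρ → (-50,45,10)
river: ρ → (10,55,-25)
river: ρ → (-25,45,20)
river: ρ → (20,35,-35)
river: ρ → (-35,35,20)
river: ρ → (20,45,-25)
ρ-cycle length = 10 (tail of 2 descent steps not counted)

10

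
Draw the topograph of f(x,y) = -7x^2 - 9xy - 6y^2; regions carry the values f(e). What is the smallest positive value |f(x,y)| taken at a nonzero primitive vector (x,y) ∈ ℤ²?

translate: b→-5 (≡9 mod 14), so (7,9,6)→(7,-5,4)
flip: (7,-5,4)→(4,5,7)
translate: b→-3 (≡5 mod 8), so (4,5,7)→(4,-3,6)
reduced (well bottom): (4,-3,6) with a≤c, −a<b≤a
well minimum |f| = |-4| = 4 (negative-definite)

4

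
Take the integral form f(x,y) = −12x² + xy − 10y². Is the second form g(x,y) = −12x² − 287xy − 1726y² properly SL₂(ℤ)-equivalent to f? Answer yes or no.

D₁ = -479, D₂ = -479
f is negative-definite; reduce −f:
−f: flip: (12,-1,10)→(10,1,12)
−f: reduced (well bottom): (10,1,12) with a≤c, −a<b≤a
flip sign back: reduced form of f is (-10,-1,-12)
g is negative-definite; reduce −g:
−g: translate: b→-1 (≡287 mod 24), so (12,287,1726)→(12,-1,10)
−g: flip: (12,-1,10)→(10,1,12)
−g: reduced (well bottom): (10,1,12) with a≤c, −a<b≤a
flip sign back: reduced form of g is (-10,-1,-12)
reduced forms (-10, -1, -12) vs (-10, -1, -12) ⇒ equivalent

yes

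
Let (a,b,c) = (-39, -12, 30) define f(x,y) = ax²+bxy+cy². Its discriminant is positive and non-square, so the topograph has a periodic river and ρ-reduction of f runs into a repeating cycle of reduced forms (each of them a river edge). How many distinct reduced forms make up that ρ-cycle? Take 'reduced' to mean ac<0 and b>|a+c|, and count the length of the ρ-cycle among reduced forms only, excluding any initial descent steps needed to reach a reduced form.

D = 4824, ⌊√D⌋ = 69
descent: ρ → (30,12,-39)  [lands on river]
river: ρ → (-39,66,3)
river: ρ → (3,66,-39)
river: ρ → (-39,12,30)
river: ρ → (30,48,-21)
river: ρ → (-21,36,42)
river: ρ → (42,48,-15)
river: ρ → (-15,42,51)
river: ρ → (51,60,-6)
river: ρ → (-6,60,51)
river: ρ → (51,42,-15)
river: ρ → (-15,48,42)
river: ρ → (42,36,-21)
river: ρ → (-21,48,30)
ρ-cycle length = 14 (tail of 1 descent step not counted)

14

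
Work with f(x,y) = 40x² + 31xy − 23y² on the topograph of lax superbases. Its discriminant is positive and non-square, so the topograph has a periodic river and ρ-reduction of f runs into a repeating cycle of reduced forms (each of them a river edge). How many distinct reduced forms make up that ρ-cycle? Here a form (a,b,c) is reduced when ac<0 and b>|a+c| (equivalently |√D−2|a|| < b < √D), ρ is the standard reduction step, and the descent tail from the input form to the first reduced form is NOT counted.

D = 4641, ⌊√D⌋ = 68
river: ρ → (-23,61,10)
river: ρ → (10,59,-29)
river: ρ → (-29,57,12)
river: ρ → (12,63,-14)
river: ρ → (-14,49,40)
river: ρ → (40,31,-23)
ρ-cycle length = 6 (tail of 0 descent steps not counted)

6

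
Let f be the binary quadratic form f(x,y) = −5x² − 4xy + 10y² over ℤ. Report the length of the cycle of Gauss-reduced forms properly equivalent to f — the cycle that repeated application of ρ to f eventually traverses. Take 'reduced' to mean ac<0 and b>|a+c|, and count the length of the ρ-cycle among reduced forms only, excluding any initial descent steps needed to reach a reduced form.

D = 216, ⌊√D⌋ = 14
descent: ρ → (10,4,-5)
descent: ρ → (-5,6,9)  [lands on river]
river: ρ → (9,12,-2)
river: ρ → (-2,12,9)
river: ρ → (9,6,-5)
river: ρ → (-5,14,1)
river: ρ → (1,14,-5)
ρ-cycle length = 6 (tail of 2 descent steps not counted)

6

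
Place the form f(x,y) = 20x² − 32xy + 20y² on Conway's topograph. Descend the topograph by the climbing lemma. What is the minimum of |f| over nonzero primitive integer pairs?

translate: b→8 (≡-32 mod 40), so (20,-32,20)→(20,8,8)
flip: (20,8,8)→(8,-8,20)
translate: b→8 (≡-8 mod 16), so (8,-8,20)→(8,8,20)
reduced (well bottom): (8,8,20) with a≤c, −a<b≤a
well minimum = a = 8

8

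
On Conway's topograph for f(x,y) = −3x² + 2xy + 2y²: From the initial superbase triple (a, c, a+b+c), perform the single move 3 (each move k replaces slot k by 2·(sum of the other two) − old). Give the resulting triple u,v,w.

start (-3,2,1) = (f(1,0),f(0,1),f(1,1))
replace slot 3: 2·((-3)+2) − 1 = -3 → (-3,2,-3)

-3,2,-3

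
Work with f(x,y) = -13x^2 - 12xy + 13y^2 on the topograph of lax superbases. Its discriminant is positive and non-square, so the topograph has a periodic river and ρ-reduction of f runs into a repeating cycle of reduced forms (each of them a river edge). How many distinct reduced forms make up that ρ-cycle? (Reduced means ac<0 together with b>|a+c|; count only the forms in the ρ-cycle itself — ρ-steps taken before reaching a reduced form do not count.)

D = 820, ⌊√D⌋ = 28
descent: ρ → (13,12,-13)  [lands on river]
river: ρ → (-13,14,12)
river: ρ → (12,10,-15)
river: ρ → (-15,20,7)
river: ρ → (7,22,-12)
river: ρ → (-12,26,3)
river: ρ → (3,28,-3)
river: ρ → (-3,26,12)
river: ρ → (12,22,-7)
river: ρ → (-7,20,15)
river: ρ → (15,10,-12)
river: ρ → (-12,14,13)
ρ-cycle length = 12 (tail of 1 descent step not counted)

12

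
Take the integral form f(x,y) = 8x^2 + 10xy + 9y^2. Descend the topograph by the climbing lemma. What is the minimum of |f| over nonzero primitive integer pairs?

translate: b→-6 (≡10 mod 16), so (8,10,9)→(8,-6,7)
flip: (8,-6,7)→(7,6,8)
reduced (well bottom): (7,6,8) with a≤c, −a<b≤a
well minimum = a = 7

7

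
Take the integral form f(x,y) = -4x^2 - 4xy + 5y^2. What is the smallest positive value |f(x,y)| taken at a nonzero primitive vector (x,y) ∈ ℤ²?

descent: ρ → (5,4,-4)  [lands on river]
river: ρ → (-4,4,5)
river: ρ → (5,6,-3)
river: ρ → (-3,6,5)
closes: descent 1, river 4
min |a| on river = 3

3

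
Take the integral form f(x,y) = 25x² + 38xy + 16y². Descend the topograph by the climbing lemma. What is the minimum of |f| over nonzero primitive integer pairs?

translate: b→-12 (≡38 mod 50), so (25,38,16)→(25,-12,3)
flip: (25,-12,3)→(3,12,25)
translate: b→0 (≡12 mod 6), so (3,12,25)→(3,0,13)
reduced (well bottom): (3,0,13) with a≤c, −a<b≤a
well minimum = a = 3

3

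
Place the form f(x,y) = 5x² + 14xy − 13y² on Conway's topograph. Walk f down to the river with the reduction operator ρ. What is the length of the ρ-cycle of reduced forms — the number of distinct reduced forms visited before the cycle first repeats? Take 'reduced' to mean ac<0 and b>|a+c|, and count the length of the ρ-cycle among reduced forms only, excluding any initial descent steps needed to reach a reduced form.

D = 456, ⌊√D⌋ = 21
river: ρ → (-13,12,6)
river: ρ → (6,12,-13)
river: ρ → (-13,14,5)
river: ρ → (5,16,-10)
river: ρ → (-10,4,11)
river: ρ → (11,18,-3)
river: ρ → (-3,18,11)
river: ρ → (11,4,-10)
river: ρ → (-10,16,5)
river: ρ → (5,14,-13)
ρ-cycle length = 10 (tail of 0 descent steps not counted)

10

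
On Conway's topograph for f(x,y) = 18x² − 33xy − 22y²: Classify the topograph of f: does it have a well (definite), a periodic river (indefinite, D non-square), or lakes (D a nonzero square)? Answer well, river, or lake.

D = b²−4ac = (-33)² − 4·18·(-22) = 2673
D > 0 non-square ⇒ indefinite ⇒ periodic river

river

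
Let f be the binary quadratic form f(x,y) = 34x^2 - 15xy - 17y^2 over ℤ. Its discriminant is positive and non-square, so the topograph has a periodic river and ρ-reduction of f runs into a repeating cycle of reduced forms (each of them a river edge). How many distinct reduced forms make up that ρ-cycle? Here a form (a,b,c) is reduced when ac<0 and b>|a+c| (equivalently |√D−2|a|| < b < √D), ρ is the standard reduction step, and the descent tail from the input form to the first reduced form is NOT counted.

D = 2537, ⌊√D⌋ = 50
descent: ρ → (-17,49,2)  [lands on river]
river: ρ → (2,47,-41)
river: ρ → (-41,35,8)
river: ρ → (8,45,-16)
river: ρ → (-16,19,34)
river: ρ → (34,49,-1)
river: ρ → (-1,49,34)
river: ρ → (34,19,-16)
river: ρ → (-16,45,8)
river: ρ → (8,35,-41)
river: ρ → (-41,47,2)
river: ρ → (2,49,-17)
river: ρ → (-17,19,32)
river: ρ → (32,45,-4)
river: ρ → (-4,43,43)
river: ρ → (43,43,-4)
river: ρ → (-4,45,32)
river: ρ → (32,19,-17)
ρ-cycle length = 18 (tail of 1 descent step not counted)

18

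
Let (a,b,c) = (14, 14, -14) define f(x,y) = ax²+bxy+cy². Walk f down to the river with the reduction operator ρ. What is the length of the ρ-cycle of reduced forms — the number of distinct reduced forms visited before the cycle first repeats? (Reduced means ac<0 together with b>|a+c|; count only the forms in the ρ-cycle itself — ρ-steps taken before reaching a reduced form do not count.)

D = 980, ⌊√D⌋ = 31
river: ρ → (-14,14,14)
river: ρ → (14,14,-14)
ρ-cycle length = 2 (tail of 0 descent steps not counted)

2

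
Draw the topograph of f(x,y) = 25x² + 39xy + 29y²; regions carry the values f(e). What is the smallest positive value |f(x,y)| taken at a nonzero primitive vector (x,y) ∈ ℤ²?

translate: b→-11 (≡39 mod 50), so (25,39,29)→(25,-11,15)
flip: (25,-11,15)→(15,11,25)
reduced (well bottom): (15,11,25) with a≤c, −a<b≤a
well minimum = a = 15

15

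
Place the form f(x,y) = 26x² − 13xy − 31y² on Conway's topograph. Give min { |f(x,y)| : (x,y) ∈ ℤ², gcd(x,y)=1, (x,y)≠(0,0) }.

descent: ρ → (-31,13,26)  [lands on river]
river: ρ → (26,39,-18)
river: ρ → (-18,33,32)
river: ρ → (32,31,-19)
river: ρ → (-19,45,18)
river: ρ → (18,27,-37)
river: ρ → (-37,47,8)
river: ρ → (8,49,-31)
closes: descent 1, river 8
min |a| on river = 8

8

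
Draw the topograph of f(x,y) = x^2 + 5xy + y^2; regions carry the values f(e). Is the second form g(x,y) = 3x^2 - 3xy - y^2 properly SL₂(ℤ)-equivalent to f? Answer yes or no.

D₁ = 21, D₂ = 21
river cycle of f (length 2): (1, 3, -3), (-3, 3, 1)
river cycle of g (length 2): (-1, 3, 3), (3, 3, -1)
cycles differ ⇒ inequivalent

no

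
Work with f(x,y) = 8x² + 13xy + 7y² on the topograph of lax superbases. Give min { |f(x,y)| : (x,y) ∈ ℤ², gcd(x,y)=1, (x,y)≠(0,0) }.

translate: b→-3 (≡13 mod 16), so (8,13,7)→(8,-3,2)
flip: (8,-3,2)→(2,3,8)
translate: b→-1 (≡3 mod 4), so (2,3,8)→(2,-1,7)
reduced (well bottom): (2,-1,7) with a≤c, −a<b≤a
well minimum = a = 2

2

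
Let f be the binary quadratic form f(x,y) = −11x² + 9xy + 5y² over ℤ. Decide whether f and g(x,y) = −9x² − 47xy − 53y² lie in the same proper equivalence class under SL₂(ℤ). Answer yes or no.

D₁ = 301, D₂ = 301
river cycle of f (length 10): (5, 11, -9), (-9, 7, 7), (7, 7, -9), (-9, 11, 5), (5, 9, -11), (-11, 13, 3), (3, 17, -1), (-1, 17, 3), (3, 13, -11), (-11, 9, 5)
river cycle of g (length 10): (-9, 7, 7), (7, 7, -9), (-9, 11, 5), (5, 9, -11), (-11, 13, 3), (3, 17, -1), (-1, 17, 3), (3, 13, -11), (-11, 9, 5), (5, 11, -9)
cycles coincide ⇒ equivalent

yes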